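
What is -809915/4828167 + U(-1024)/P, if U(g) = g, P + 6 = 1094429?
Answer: -24090098569/142812351693 ≈ -0.16868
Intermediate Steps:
P = 1094423 (P = -6 + 1094429 = 1094423)
-809915/4828167 + U(-1024)/P = -809915/4828167 - 1024/1094423 = -24090098569/142812351693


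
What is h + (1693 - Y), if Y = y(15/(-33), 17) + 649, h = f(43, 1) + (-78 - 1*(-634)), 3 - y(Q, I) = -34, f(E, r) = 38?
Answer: 1601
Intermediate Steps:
y(Q, I) = 37 (y(Q, I) = 3 - 1*(-34) = 3 + 34 = 37)
h = 594 (h = 38 + (-78 - 1*(-634)) = 38 + (-78 + 634) = 38 + 556 = 594)
Y = 686 (Y = 37 + 649 = 686)
h + (1693 - Y) = 594 + (1693 - 1*686) = 594 + (1693 - 686) = 594 + 1007 = 1601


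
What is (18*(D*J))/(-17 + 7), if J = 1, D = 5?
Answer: -9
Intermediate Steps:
(18*(D*J))/(-17 + 7) = (18*(5*1))/(-17 + 7) = (18*5)/(-10) = 90*(-⅒) = -9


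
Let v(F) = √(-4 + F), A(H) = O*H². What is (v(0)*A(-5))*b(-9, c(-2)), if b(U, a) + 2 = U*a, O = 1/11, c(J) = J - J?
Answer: -100*I/11 ≈ -9.0909*I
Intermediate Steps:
c(J) = 0
O = 1/11 ≈ 0.090909
A(H) = H²/11
b(U, a) = -2 + U*a
(v(0)*A(-5))*b(-9, c(-2)) = (√(-4 + 0)*((1/11)*(-5)²))*(-2 - 9*0) = (√(-4)*((1/11)*25))*(-2 + 0) = ((2*I)*(25/11))*(-2) = (50*I/11)*(-2) = -100*I/11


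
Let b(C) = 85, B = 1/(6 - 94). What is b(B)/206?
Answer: 85/206 ≈ 0.41262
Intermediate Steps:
B = -1/88 (B = 1/(-88) = -1/88 ≈ -0.011364)
b(B)/206 = 85/206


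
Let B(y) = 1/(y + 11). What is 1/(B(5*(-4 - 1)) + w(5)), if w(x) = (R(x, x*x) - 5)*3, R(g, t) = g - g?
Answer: -14/211 ≈ -0.066351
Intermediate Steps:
R(g, t) = 0
w(x) = -15 (w(x) = (0 - 5)*3 = -5*3 = -15)
B(y) = 1/(11 + y)
1/(B(5*(-4 - 1)) + w(5)) = 1/(1/(11 + 5*(-4 - 1)) - 15) = 1/(1/(11 + 5*(-5)) - 15) = 1/(1/(11 - 25) - 15) = 1/(1/(-14) - 15) = 1/(-1/14 - 15) = 1/(-211/14) = -14/211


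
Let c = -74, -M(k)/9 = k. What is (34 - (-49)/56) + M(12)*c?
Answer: 64215/8 ≈ 8026.9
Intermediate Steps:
M(k) = -9*k
(34 - (-49)/56) + M(12)*c = (34 - (-49)/56) - 9*12*(-74) = (34 - (-49)/56) - 108*(-74) = (34 - 1*(-7/8)) + 7992 = (34 + 7/8) + 7992 = 279/8 + 7992 = 64215/8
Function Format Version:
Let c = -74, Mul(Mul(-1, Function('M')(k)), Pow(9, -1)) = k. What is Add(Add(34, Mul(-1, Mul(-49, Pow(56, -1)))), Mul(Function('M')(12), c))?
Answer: Rational(64215, 8) ≈ 8026.9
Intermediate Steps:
Function('M')(k) = Mul(-9, k)
Add(Add(34, Mul(-1, Mul(-49, Pow(56, -1)))), Mul(Function('M')(12), c)) = Add(Add(34, Mul(-1, Mul(-49, Pow(56, -1)))), Mul(Mul(-9, 12), -74)) = Add(Add(34, Mul(-1, Mul(-49, Rational(1, 56)))), Mul(-108, -74)) = Add(Add(34, Mul(-1, Rational(-7, 8))), 7992) = Add(Add(34, Rational(7, 8)), 7992) = Add(Rational(279, 8), 7992) = Rational(64215, 8)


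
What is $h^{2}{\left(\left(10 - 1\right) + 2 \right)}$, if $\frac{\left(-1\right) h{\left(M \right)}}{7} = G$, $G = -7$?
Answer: $2401$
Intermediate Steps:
$h{\left(M \right)} = 49$ ($h{\left(M \right)} = \left(-7\right) \left(-7\right) = 49$)
$h^{2}{\left(\left(10 - 1\right) + 2 \right)} = 49^{2} = 2401$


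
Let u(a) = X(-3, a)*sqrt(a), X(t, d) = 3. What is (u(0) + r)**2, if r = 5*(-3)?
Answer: 225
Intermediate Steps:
r = -15
u(a) = 3*sqrt(a)
(u(0) + r)**2 = (3*sqrt(0) - 15)**2 = (3*0 - 15)**2 = (0 - 15)**2 = (-15)**2 = 225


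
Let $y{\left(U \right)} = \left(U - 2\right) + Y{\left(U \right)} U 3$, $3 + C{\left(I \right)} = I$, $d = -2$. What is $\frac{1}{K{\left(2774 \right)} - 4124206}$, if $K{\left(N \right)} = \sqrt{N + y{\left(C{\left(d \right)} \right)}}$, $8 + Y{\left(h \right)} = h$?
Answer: $- \frac{2062103}{8504537563737} - \frac{\sqrt{2962}}{17009075127474} \approx -2.4247 \cdot 10^{-7}$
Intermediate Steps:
$C{\left(I \right)} = -3 + I$
$Y{\left(h \right)} = -8 + h$
$y{\left(U \right)} = -2 + U + 3 U \left(-8 + U\right)$ ($y{\left(U \right)} = \left(U - 2\right) + \left(-8 + U\right) U 3 = \left(-2 + U\right) + U \left(-8 + U\right) 3 = \left(-2 + U\right) + 3 U \left(-8 + U\right) = -2 + U + 3 U \left(-8 + U\right)$)
$K{\left(N \right)} = \sqrt{188 + N}$ ($K{\left(N \right)} = \sqrt{N - \left(7 - 3 \left(-3 - 2\right) \left(-8 - 5\right)\right)} = \sqrt{N - \left(7 + 15 \left(-8 - 5\right)\right)} = \sqrt{N - \left(7 - 195\right)} = \sqrt{N - -188} = \sqrt{N + 188} = \sqrt{188 + N}$)
$\frac{1}{K{\left(2774 \right)} - 4124206} = \frac{1}{\sqrt{188 + 2774} - 4124206} = \frac{1}{\sqrt{2962} - 4124206} = \frac{1}{-4124206 + \sqrt{2962}}$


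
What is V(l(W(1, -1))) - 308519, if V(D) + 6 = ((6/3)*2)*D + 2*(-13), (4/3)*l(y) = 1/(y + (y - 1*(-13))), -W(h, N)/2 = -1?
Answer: -5245364/17 ≈ -3.0855e+5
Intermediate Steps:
W(h, N) = 2 (W(h, N) = -2*(-1) = 2)
l(y) = 3/(4*(13 + 2*y)) (l(y) = 3/(4*(y + (y - 1*(-13)))) = 3/(4*(y + (y + 13))) = 3/(4*(y + (13 + y))) = 3/(4*(13 + 2*y)))
V(D) = -32 + 4*D (V(D) = -6 + (((6/3)*2)*D + 2*(-13)) = -6 + (((6*(⅓))*2)*D - 26) = -6 + ((2*2)*D - 26) = -6 + (4*D - 26) = -6 + (-26 + 4*D) = -32 + 4*D)
V(l(W(1, -1))) - 308519 = (-32 + 4*(3/(4*(13 + 2*2)))) - 308519 = (-32 + 4*(3/(4*(13 + 4)))) - 308519 = (-32 + 4*((¾)/17)) - 308519 = (-32 + 4*((¾)*(1/17))) - 308519 = (-32 + 4*(3/68)) - 308519 = (-32 + 3/17) - 308519 = -541/17 - 308519 = -5245364/17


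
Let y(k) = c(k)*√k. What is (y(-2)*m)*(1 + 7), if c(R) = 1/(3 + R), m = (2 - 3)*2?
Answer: -16*I*√2 ≈ -22.627*I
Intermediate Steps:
m = -2 (m = -1*2 = -2)
y(k) = √k/(3 + k)
(y(-2)*m)*(1 + 7) = ((√(-2)/(3 - 2))*(-2))*(1 + 7) = (((I*√2)/1)*(-2))*8 = (((I*√2)*1)*(-2))*8 = ((I*√2)*(-2))*8 = -2*I*√2*8 = -16*I*√2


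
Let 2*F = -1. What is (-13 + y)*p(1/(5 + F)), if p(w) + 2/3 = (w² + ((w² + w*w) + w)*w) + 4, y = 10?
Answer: -2518/243 ≈ -10.362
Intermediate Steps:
F = -½ (F = (½)*(-1) = -½ ≈ -0.50000)
p(w) = 10/3 + w² + w*(w + 2*w²) (p(w) = -⅔ + ((w² + ((w² + w*w) + w)*w) + 4) = -⅔ + ((w² + ((w² + w²) + w)*w) + 4) = -⅔ + ((w² + (2*w² + w)*w) + 4) = -⅔ + ((w² + (w + 2*w²)*w) + 4) = -⅔ + ((w² + w*(w + 2*w²)) + 4) = -⅔ + (4 + w² + w*(w + 2*w²)) = 10/3 + w² + w*(w + 2*w²))
(-13 + y)*p(1/(5 + F)) = (-13 + 10)*(10/3 + 2*(1/(5 - ½))² + 2*(1/(5 - ½))³) = -3*(10/3 + 2*(1/(9/2))² + 2*(1/(9/2))³) = -3*(10/3 + 2*(2/9)² + 2*(2/9)³) = -3*(10/3 + 2*(4/81) + 2*(8/729)) = -3*(10/3 + 8/81 + 16/729) = -3*2518/729 = -2518/243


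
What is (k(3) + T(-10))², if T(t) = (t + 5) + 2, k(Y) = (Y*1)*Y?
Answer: 36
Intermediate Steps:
k(Y) = Y² (k(Y) = Y*Y = Y²)
T(t) = 7 + t (T(t) = (5 + t) + 2 = 7 + t)
(k(3) + T(-10))² = (3² + (7 - 10))² = (9 - 3)² = 6² = 36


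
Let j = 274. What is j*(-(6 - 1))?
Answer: -1370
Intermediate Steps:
j*(-(6 - 1)) = 274*(-(6 - 1)) = 274*(-1*5) = 274*(-5) = -1370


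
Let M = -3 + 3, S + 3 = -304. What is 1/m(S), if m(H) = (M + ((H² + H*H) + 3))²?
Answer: 1/35532627001 ≈ 2.8143e-11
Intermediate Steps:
S = -307 (S = -3 - 304 = -307)
M = 0
m(H) = (3 + 2*H²)² (m(H) = (0 + ((H² + H*H) + 3))² = (0 + ((H² + H²) + 3))² = (0 + (2*H² + 3))² = (0 + (3 + 2*H²))² = (3 + 2*H²)²)
1/m(S) = 1/((3 + 2*(-307)²)²) = 1/((3 + 2*94249)²) = 1/((3 + 188498)²) = 1/(188501²) = 1/35532627001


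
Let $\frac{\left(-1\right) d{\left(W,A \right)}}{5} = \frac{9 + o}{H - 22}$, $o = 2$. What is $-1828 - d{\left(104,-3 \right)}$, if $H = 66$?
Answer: $- \frac{7307}{4} \approx -1826.8$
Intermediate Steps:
$d{\left(W,A \right)} = - \frac{5}{4}$ ($d{\left(W,A \right)} = - 5 \frac{9 + 2}{66 - 22} = - 5 \cdot \frac{11}{44} = - 5 \cdot 11 \cdot \frac{1}{44} = \left(-5\right) \frac{1}{4} = - \frac{5}{4}$)
$-1828 - d{\left(104,-3 \right)} = -1828 - - \frac{5}{4} = -1828 + \frac{5}{4} = - \frac{7307}{4}$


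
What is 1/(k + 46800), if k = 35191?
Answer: 1/81991 ≈ 1.2196e-5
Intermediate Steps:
1/(k + 46800) = 1/(35191 + 46800) = 1/81991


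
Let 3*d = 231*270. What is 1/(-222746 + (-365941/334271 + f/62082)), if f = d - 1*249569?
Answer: -20752212222/4622571456135883 ≈ -4.4893e-6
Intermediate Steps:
d = 20790 (d = (231*270)/3 = (⅓)*62370 = 20790)
f = -228779 (f = 20790 - 1*249569 = 20790 - 249569 = -228779)
1/(-222746 + (-365941/334271 + f/62082)) = 1/(-222746 + (-365941/334271 - 228779/62082)) = 1/(-222746 - 99192534271/20752212222) = 1/(-4622571456135883/20752212222) = -20752212222/4622571456135883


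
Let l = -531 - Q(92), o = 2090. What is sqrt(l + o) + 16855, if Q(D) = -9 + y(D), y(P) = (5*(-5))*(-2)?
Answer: 16855 + sqrt(1518) ≈ 16894.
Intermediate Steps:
y(P) = 50 (y(P) = -25*(-2) = 50)
Q(D) = 41 (Q(D) = -9 + 50 = 41)
l = -572 (l = -531 - 1*41 = -531 - 41 = -572)
sqrt(l + o) + 16855 = sqrt(-572 + 2090) + 16855 = sqrt(1518) + 16855 = 16855 + sqrt(1518)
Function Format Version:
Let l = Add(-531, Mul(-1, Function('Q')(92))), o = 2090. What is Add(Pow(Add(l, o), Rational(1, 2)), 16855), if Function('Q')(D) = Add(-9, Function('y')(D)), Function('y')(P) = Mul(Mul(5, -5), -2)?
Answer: Add(16855, Pow(1518, Rational(1, 2))) ≈ 16894.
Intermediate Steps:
Function('y')(P) = 50 (Function('y')(P) = Mul(-25, -2) = 50)
Function('Q')(D) = 41 (Function('Q')(D) = Add(-9, 50) = 41)
l = -572 (l = Add(-531, Mul(-1, 41)) = Add(-531, -41) = -572)
Add(Pow(Add(l, o), Rational(1, 2)), 16855) = Add(Pow(Add(-572, 2090), Rational(1, 2)), 16855) = Add(Pow(1518, Rational(1, 2)), 16855) = Add(16855, Pow(1518, Rational(1, 2)))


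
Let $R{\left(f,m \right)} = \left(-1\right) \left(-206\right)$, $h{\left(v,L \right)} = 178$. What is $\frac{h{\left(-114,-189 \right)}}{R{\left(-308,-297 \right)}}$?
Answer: $\frac{89}{103} \approx 0.86408$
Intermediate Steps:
$R{\left(f,m \right)} = 206$
$\frac{h{\left(-114,-189 \right)}}{R{\left(-308,-297 \right)}} = \frac{178}{206} = 178 \cdot \frac{1}{206} = \frac{89}{103}$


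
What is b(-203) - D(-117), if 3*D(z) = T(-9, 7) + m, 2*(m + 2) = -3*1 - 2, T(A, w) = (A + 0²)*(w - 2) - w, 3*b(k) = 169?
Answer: 451/6 ≈ 75.167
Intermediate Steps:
b(k) = 169/3 (b(k) = (⅓)*169 = 169/3)
T(A, w) = -w + A*(-2 + w) (T(A, w) = (A + 0)*(-2 + w) - w = A*(-2 + w) - w = -w + A*(-2 + w))
m = -9/2 (m = -2 + (-3*1 - 2)/2 = -2 + (-3 - 2)/2 = -2 + (½)*(-5) = -2 - 5/2 = -9/2 ≈ -4.5000)
D(z) = -113/6 (D(z) = ((-1*7 - 2*(-9) - 9*7) - 9/2)/3 = ((-7 + 18 - 63) - 9/2)/3 = (-52 - 9/2)/3 = (⅓)*(-113/2) = -113/6)
b(-203) - D(-117) = 169/3 - 1*(-113/6) = 169/3 + 113/6 = 451/6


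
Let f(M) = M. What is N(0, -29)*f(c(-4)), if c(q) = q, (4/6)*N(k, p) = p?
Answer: 174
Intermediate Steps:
N(k, p) = 3*p/2
N(0, -29)*f(c(-4)) = ((3/2)*(-29))*(-4) = -87/2*(-4) = 174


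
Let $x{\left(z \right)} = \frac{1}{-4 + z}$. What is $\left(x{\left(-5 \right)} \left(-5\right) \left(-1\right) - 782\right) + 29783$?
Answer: $\frac{261004}{9} \approx 29000.0$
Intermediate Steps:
$\left(x{\left(-5 \right)} \left(-5\right) \left(-1\right) - 782\right) + 29783 = \left(\frac{1}{-4 - 5} \left(-5\right) \left(-1\right) - 782\right) + 29783 = \left(\frac{1}{-9} \left(-5\right) \left(-1\right) - 782\right) + 29783 = \left(\left(- \frac{1}{9}\right) \left(-5\right) \left(-1\right) - 782\right) + 29783 = \left(\frac{5}{9} \left(-1\right) - 782\right) + 29783 = \left(- \frac{5}{9} - 782\right) + 29783 = - \frac{7043}{9} + 29783 = \frac{261004}{9}$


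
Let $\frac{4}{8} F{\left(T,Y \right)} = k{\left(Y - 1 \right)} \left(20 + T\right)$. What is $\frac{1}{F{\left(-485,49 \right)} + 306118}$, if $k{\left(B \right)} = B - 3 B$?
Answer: $\frac{1}{395398} \approx 2.5291 \cdot 10^{-6}$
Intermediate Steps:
$k{\left(B \right)} = - 2 B$
$F{\left(T,Y \right)} = 2 \left(2 - 2 Y\right) \left(20 + T\right)$ ($F{\left(T,Y \right)} = 2 - 2 \left(Y - 1\right) \left(20 + T\right) = 2 - 2 \left(-1 + Y\right) \left(20 + T\right) = 2 \left(2 - 2 Y\right) \left(20 + T\right)$)
$\frac{1}{F{\left(-485,49 \right)} + 306118} = \frac{1}{4 \left(1 - 49\right) \left(20 - 485\right) + 306118} = \frac{1}{4 \left(1 - 49\right) \left(-465\right) + 306118} = \frac{1}{4 \left(-48\right) \left(-465\right) + 306118} = \frac{1}{89280 + 306118} = \frac{1}{395398}$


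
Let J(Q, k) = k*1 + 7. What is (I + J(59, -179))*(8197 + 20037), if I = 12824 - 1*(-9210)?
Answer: 617251708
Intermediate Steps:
J(Q, k) = 7 + k (J(Q, k) = k + 7 = 7 + k)
I = 22034 (I = 12824 + 9210 = 22034)
(I + J(59, -179))*(8197 + 20037) = (22034 + (7 - 179))*(8197 + 20037) = (22034 - 172)*28234 = 21862*28234 = 617251708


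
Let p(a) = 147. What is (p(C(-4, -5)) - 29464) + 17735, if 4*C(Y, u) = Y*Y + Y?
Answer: -11582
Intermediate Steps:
C(Y, u) = Y/4 + Y²/4 (C(Y, u) = (Y*Y + Y)/4 = (Y² + Y)/4 = (Y + Y²)/4 = Y/4 + Y²/4)
(p(C(-4, -5)) - 29464) + 17735 = (147 - 29464) + 17735 = -29317 + 17735 = -11582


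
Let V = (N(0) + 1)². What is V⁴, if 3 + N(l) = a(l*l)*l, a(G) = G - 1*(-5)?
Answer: 256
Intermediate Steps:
a(G) = 5 + G (a(G) = G + 5 = 5 + G)
N(l) = -3 + l*(5 + l²) (N(l) = -3 + (5 + l*l)*l = -3 + (5 + l²)*l = -3 + l*(5 + l²))
V = 4 (V = ((-3 + 0*(5 + 0²)) + 1)² = ((-3 + 0*(5 + 0)) + 1)² = ((-3 + 0*5) + 1)² = ((-3 + 0) + 1)² = (-3 + 1)² = (-2)² = 4)
V⁴ = 4⁴ = 256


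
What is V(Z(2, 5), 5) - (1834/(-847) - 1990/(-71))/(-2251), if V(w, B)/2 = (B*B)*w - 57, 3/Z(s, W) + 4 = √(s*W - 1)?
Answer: -5105099836/19338341 ≈ -263.99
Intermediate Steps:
Z(s, W) = 3/(-4 + √(-1 + W*s)) (Z(s, W) = 3/(-4 + √(s*W - 1)) = 3/(-4 + √(W*s - 1)) = 3/(-4 + √(-1 + W*s)))
V(w, B) = -114 + 2*w*B² (V(w, B) = 2*((B*B)*w - 57) = 2*(B²*w - 57) = 2*(w*B² - 57) = 2*(-57 + w*B²) = -114 + 2*w*B²)
V(Z(2, 5), 5) - (1834/(-847) - 1990/(-71))/(-2251) = (-114 + 2*(3/(-4 + √(-1 + 5*2)))*5²) - (1834/(-847) - 1990/(-71))/(-2251) = (-114 + 2*(3/(-4 + √(-1 + 10)))*25) - (1834*(-1/847) - 1990*(-1/71))*(-1)/2251 = (-114 + 2*(3/(-4 + √9))*25) - (-262/121 + 1990/71)*(-1)/2251 = (-114 + 2*(3/(-4 + 3))*25) - 222188*(-1)/(8591*2251) = (-114 + 2*(3/(-1))*25) - 1*(-222188/19338341) = (-114 + 2*(3*(-1))*25) + 222188/19338341 = (-114 + 2*(-3)*25) + 222188/19338341 = (-114 - 150) + 222188/19338341 = -264 + 222188/19338341 = -5105099836/19338341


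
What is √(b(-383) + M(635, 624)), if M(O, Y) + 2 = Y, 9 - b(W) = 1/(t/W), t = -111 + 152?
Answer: √1076414/41 ≈ 25.305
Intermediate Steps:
t = 41
b(W) = 9 - W/41 (b(W) = 9 - 1/(41/W) = 9 - W/41)
M(O, Y) = -2 + Y
√(b(-383) + M(635, 624)) = √((9 - 1/41*(-383)) + (-2 + 624)) = √((9 + 383/41) + 622) = √(752/41 + 622) = √(26254/41) = √1076414/41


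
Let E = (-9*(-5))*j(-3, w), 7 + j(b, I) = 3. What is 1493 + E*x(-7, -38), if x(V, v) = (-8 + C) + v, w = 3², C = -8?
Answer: 11213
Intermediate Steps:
w = 9
j(b, I) = -4 (j(b, I) = -7 + 3 = -4)
E = -180 (E = -9*(-5)*(-4) = 45*(-4) = -180)
x(V, v) = -16 + v (x(V, v) = (-8 - 8) + v = -16 + v)
1493 + E*x(-7, -38) = 1493 - 180*(-16 - 38) = 1493 - 180*(-54) = 1493 + 9720 = 11213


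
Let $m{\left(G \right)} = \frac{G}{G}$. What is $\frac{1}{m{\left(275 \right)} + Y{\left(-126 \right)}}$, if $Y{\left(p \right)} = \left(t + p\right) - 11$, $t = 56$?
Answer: $- \frac{1}{80} \approx -0.0125$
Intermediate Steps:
$m{\left(G \right)} = 1$
$Y{\left(p \right)} = 45 + p$ ($Y{\left(p \right)} = \left(56 + p\right) - 11 = 45 + p$)
$\frac{1}{m{\left(275 \right)} + Y{\left(-126 \right)}} = \frac{1}{1 + \left(45 - 126\right)} = \frac{1}{1 - 81} = \frac{1}{-80} = - \frac{1}{80}$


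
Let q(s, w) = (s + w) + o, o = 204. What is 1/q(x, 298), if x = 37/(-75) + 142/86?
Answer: 3225/1622684 ≈ 0.0019874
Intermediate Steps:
x = 3734/3225 (x = 37*(-1/75) + 142*(1/86) = -37/75 + 71/43 = 3734/3225 ≈ 1.1578)
q(s, w) = 204 + s + w (q(s, w) = (s + w) + 204 = 204 + s + w)
1/q(x, 298) = 1/(204 + 3734/3225 + 298) = 1/(1622684/3225) = 3225/1622684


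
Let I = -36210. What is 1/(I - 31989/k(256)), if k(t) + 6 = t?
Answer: -250/9084489 ≈ -2.7519e-5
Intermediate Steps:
k(t) = -6 + t
1/(I - 31989/k(256)) = 1/(-36210 - 31989/(-6 + 256)) = 1/(-36210 - 31989/250) = 1/(-9084489/250) = -250/9084489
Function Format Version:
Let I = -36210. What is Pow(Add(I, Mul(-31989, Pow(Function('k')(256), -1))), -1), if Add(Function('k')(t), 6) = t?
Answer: Rational(-250, 9084489) ≈ -2.7519e-5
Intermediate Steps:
Function('k')(t) = Add(-6, t)
Pow(Add(I, Mul(-31989, Pow(Function('k')(256), -1))), -1) = Pow(Add(-36210, Mul(-31989, Pow(Add(-6, 256), -1))), -1) = Pow(Add(-36210, Mul(-31989, Pow(250, -1))), -1) = Pow(Add(-36210, Mul(-31989, Rational(1, 250))), -1) = Pow(Add(-36210, Rational(-31989, 250)), -1) = Pow(Rational(-9084489, 250), -1) = Rational(-250, 9084489)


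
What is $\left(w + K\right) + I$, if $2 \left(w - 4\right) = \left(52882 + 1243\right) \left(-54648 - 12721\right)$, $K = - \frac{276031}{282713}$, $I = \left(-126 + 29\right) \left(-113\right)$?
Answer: $- \frac{1030863535406097}{565426} \approx -1.8232 \cdot 10^{9}$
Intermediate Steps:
$I = 10961$ ($I = \left(-97\right) \left(-113\right) = 10961$)
$K = - \frac{276031}{282713}$ ($K = \left(-276031\right) \frac{1}{282713} = - \frac{276031}{282713} \approx -0.97637$)
$w = - \frac{3646347117}{2}$ ($w = 4 + \frac{\left(52882 + 1243\right) \left(-54648 - 12721\right)}{2} = 4 + \frac{54125 \left(-67369\right)}{2} = 4 + \frac{1}{2} \left(-3646347125\right) = 4 - \frac{3646347125}{2} = - \frac{3646347117}{2} \approx -1.8232 \cdot 10^{9}$)
$\left(w + K\right) + I = \left(- \frac{3646347117}{2} - \frac{276031}{282713}\right) + 10961 = - \frac{1030869733040483}{565426} + 10961 = - \frac{1030863535406097}{565426}$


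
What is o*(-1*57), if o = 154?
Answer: -8778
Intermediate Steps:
o*(-1*57) = 154*(-1*57) = 154*(-57) = -8778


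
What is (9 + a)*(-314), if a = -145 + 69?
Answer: 21038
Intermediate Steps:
a = -76
(9 + a)*(-314) = (9 - 76)*(-314) = -67*(-314) = 21038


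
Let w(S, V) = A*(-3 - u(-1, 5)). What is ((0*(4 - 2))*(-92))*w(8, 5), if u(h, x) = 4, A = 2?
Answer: 0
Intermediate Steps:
w(S, V) = -14 (w(S, V) = 2*(-3 - 1*4) = 2*(-3 - 4) = 2*(-7) = -14)
((0*(4 - 2))*(-92))*w(8, 5) = ((0*(4 - 2))*(-92))*(-14) = ((0*2)*(-92))*(-14) = (0*(-92))*(-14) = 0*(-14) = 0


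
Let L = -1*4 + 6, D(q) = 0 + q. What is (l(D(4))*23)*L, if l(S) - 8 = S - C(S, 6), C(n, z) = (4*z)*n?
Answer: -3864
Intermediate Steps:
C(n, z) = 4*n*z
D(q) = q
L = 2 (L = -4 + 6 = 2)
l(S) = 8 - 23*S (l(S) = 8 + (S - 4*S*6) = 8 + (S - 24*S) = 8 - 23*S)
(l(D(4))*23)*L = ((8 - 23*4)*23)*2 = ((8 - 92)*23)*2 = -84*23*2 = -1932*2 = -3864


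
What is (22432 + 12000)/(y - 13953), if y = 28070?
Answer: 34432/14117 ≈ 2.4390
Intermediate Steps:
(22432 + 12000)/(y - 13953) = (22432 + 12000)/(28070 - 13953) = 34432/14117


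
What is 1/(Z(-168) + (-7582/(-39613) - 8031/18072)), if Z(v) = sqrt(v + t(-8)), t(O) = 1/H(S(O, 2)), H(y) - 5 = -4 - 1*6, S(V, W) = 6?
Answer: -72030116090937480/47907842606867197349 - 1651366203532589376*I*sqrt(5)/47907842606867197349 ≈ -0.0015035 - 0.077076*I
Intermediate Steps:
H(y) = -5 (H(y) = 5 + (-4 - 1*6) = 5 + (-4 - 6) = 5 - 10 = -5)
t(O) = -1/5 (t(O) = 1/(-5) = -1/5)
Z(v) = sqrt(-1/5 + v) (Z(v) = sqrt(v - 1/5) = sqrt(-1/5 + v))
1/(Z(-168) + (-7582/(-39613) - 8031/18072)) = 1/(sqrt(-5 + 25*(-168))/5 + (-7582/(-39613) - 8031/18072)) = 1/(sqrt(-5 - 4200)/5 + (-7582*(-1/39613) - 8031*1/18072)) = 1/(sqrt(-4205)/5 + (7582/39613 - 2677/6024)) = 1/((29*I*sqrt(5))/5 - 60370033/238628712) = 1/(29*I*sqrt(5)/5 - 60370033/238628712) = 1/(-60370033/238628712 + 29*I*sqrt(5)/5)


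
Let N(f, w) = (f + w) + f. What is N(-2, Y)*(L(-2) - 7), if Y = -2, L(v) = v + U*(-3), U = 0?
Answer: 54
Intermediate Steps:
L(v) = v (L(v) = v + 0*(-3) = v + 0 = v)
N(f, w) = w + 2*f
N(-2, Y)*(L(-2) - 7) = (-2 + 2*(-2))*(-2 - 7) = (-2 - 4)*(-9) = -6*(-9) = 54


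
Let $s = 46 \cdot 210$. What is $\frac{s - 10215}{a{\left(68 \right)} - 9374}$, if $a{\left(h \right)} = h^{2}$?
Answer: $\frac{111}{950} \approx 0.11684$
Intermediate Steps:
$s = 9660$
$\frac{s - 10215}{a{\left(68 \right)} - 9374} = \frac{9660 - 10215}{68^{2} - 9374} = - \frac{555}{4624 - 9374} = - \frac{555}{-4750} = \left(-555\right) \left(- \frac{1}{4750}\right) = \frac{111}{950}$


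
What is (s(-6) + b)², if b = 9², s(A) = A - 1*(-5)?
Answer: 6400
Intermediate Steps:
s(A) = 5 + A (s(A) = A + 5 = 5 + A)
b = 81
(s(-6) + b)² = ((5 - 6) + 81)² = (-1 + 81)² = 80² = 6400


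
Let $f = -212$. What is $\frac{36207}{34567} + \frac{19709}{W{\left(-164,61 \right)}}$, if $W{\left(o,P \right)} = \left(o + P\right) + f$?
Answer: $- \frac{669875798}{10888605} \approx -61.521$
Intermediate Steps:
$W{\left(o,P \right)} = -212 + P + o$ ($W{\left(o,P \right)} = \left(o + P\right) - 212 = \left(P + o\right) - 212 = -212 + P + o$)
$\frac{36207}{34567} + \frac{19709}{W{\left(-164,61 \right)}} = \frac{36207}{34567} + \frac{19709}{-212 + 61 - 164} = 36207 \cdot \frac{1}{34567} + \frac{19709}{-315} = \frac{36207}{34567} + 19709 \left(- \frac{1}{315}\right) = \frac{36207}{34567} - \frac{19709}{315} = - \frac{669875798}{10888605}$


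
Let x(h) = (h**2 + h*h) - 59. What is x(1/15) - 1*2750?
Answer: -632023/225 ≈ -2809.0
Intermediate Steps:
x(h) = -59 + 2*h**2 (x(h) = (h**2 + h**2) - 59 = 2*h**2 - 59 = -59 + 2*h**2)
x(1/15) - 1*2750 = (-59 + 2*(1/15)**2) - 1*2750 = (-59 + 2*(1/15)**2) - 2750 = (-59 + 2*(1/225)) - 2750 = (-59 + 2/225) - 2750 = -13273/225 - 2750 = -632023/225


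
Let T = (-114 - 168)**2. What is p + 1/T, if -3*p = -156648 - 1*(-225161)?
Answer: -1816142603/79524 ≈ -22838.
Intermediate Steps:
T = 79524 (T = (-282)**2 = 79524)
p = -68513/3 (p = -(-156648 - 1*(-225161))/3 = -(-156648 + 225161)/3 = -1/3*68513 = -68513/3 ≈ -22838.)
p + 1/T = -68513/3 + 1/79524 = -1816142603/79524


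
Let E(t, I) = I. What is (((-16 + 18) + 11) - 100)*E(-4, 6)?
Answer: -522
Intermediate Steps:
(((-16 + 18) + 11) - 100)*E(-4, 6) = (((-16 + 18) + 11) - 100)*6 = ((2 + 11) - 100)*6 = (13 - 100)*6 = -87*6 = -522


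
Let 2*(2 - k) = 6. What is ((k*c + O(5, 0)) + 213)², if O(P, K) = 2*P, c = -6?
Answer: 52441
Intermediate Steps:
k = -1 (k = 2 - ½*6 = 2 - 3 = -1)
((k*c + O(5, 0)) + 213)² = ((-1*(-6) + 2*5) + 213)² = ((6 + 10) + 213)² = (16 + 213)² = 229² = 52441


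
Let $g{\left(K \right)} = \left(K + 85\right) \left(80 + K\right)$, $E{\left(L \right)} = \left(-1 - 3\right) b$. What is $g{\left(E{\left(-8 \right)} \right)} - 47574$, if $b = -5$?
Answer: $-37074$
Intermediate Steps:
$E{\left(L \right)} = 20$ ($E{\left(L \right)} = \left(-1 - 3\right) \left(-5\right) = \left(-4\right) \left(-5\right) = 20$)
$g{\left(K \right)} = \left(80 + K\right) \left(85 + K\right)$ ($g{\left(K \right)} = \left(85 + K\right) \left(80 + K\right) = \left(80 + K\right) \left(85 + K\right)$)
$g{\left(E{\left(-8 \right)} \right)} - 47574 = \left(6800 + 20^{2} + 165 \cdot 20\right) - 47574 = \left(6800 + 400 + 3300\right) - 47574 = 10500 - 47574 = -37074$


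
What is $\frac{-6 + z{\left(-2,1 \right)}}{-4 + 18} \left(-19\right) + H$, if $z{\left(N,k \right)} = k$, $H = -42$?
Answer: $- \frac{493}{14} \approx -35.214$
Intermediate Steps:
$\frac{-6 + z{\left(-2,1 \right)}}{-4 + 18} \left(-19\right) + H = \frac{-6 + 1}{-4 + 18} \left(-19\right) - 42 = - \frac{5}{14} \left(-19\right) - 42 = \left(-5\right) \frac{1}{14} \left(-19\right) - 42 = \left(- \frac{5}{14}\right) \left(-19\right) - 42 = \frac{95}{14} - 42 = - \frac{493}{14}$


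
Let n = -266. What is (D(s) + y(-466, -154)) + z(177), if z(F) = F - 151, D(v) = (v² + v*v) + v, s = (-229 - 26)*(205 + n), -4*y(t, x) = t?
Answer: 967863495/2 ≈ 4.8393e+8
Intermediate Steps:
y(t, x) = -t/4
s = 15555 (s = (-229 - 26)*(205 - 266) = -255*(-61) = 15555)
D(v) = v + 2*v² (D(v) = (v² + v²) + v = 2*v² + v = v + 2*v²)
z(F) = -151 + F
(D(s) + y(-466, -154)) + z(177) = (15555*(1 + 2*15555) - ¼*(-466)) + (-151 + 177) = (15555*(1 + 31110) + 233/2) + 26 = (15555*31111 + 233/2) + 26 = (483931605 + 233/2) + 26 = 967863443/2 + 26 = 967863495/2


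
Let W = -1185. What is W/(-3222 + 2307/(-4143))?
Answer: 1636485/4450351 ≈ 0.36772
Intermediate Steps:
W/(-3222 + 2307/(-4143)) = -1185/(-3222 + 2307/(-4143)) = -1185/(-3222 + 2307*(-1/4143)) = -1185/(-3222 - 769/1381) = -1185/(-4450351/1381) = -1185*(-1381/4450351) = 1636485/4450351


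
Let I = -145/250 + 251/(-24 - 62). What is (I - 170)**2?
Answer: 34786353121/1155625 ≈ 30102.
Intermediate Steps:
I = -3761/1075 (I = -145*1/250 + 251/(-86) = -29/50 + 251*(-1/86) = -29/50 - 251/86 = -3761/1075 ≈ -3.4986)
(I - 170)**2 = (-3761/1075 - 170)**2 = (-186511/1075)**2 = 34786353121/1155625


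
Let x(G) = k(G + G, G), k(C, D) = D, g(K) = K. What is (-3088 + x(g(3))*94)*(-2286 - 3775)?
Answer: 17007166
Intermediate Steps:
x(G) = G
(-3088 + x(g(3))*94)*(-2286 - 3775) = (-3088 + 3*94)*(-2286 - 3775) = (-3088 + 282)*(-6061) = -2806*(-6061) = 17007166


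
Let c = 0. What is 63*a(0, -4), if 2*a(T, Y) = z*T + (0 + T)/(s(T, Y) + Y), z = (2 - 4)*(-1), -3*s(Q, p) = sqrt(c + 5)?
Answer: 0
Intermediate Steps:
s(Q, p) = -sqrt(5)/3 (s(Q, p) = -sqrt(0 + 5)/3 = -sqrt(5)/3)
z = 2 (z = -2*(-1) = 2)
a(T, Y) = T + T/(2*(Y - sqrt(5)/3)) (a(T, Y) = (2*T + (0 + T)/(-sqrt(5)/3 + Y))/2 = (2*T + T/(Y - sqrt(5)/3))/2 = T + T/(2*(Y - sqrt(5)/3)))
63*a(0, -4) = 63*((1/2)*0*(3 - 2*sqrt(5) + 6*(-4))/(-sqrt(5) + 3*(-4))) = 63*((1/2)*0*(3 - 2*sqrt(5) - 24)/(-sqrt(5) - 12)) = 63*((1/2)*0*(-21 - 2*sqrt(5))/(-12 - sqrt(5))) = 63*0 = 0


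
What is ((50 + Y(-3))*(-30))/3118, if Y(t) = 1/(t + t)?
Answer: -1495/3118 ≈ -0.47947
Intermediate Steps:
Y(t) = 1/(2*t)
((50 + Y(-3))*(-30))/3118 = ((50 + (1/2)/(-3))*(-30))/3118 = ((50 + (1/2)*(-1/3))*(-30))*(1/3118) = ((50 - 1/6)*(-30))*(1/3118) = ((299/6)*(-30))*(1/3118) = -1495*1/3118 = -1495/3118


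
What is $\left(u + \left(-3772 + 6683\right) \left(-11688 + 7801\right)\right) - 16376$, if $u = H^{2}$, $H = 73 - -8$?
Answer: $-11324872$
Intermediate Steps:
$H = 81$ ($H = 73 + 8 = 81$)
$u = 6561$ ($u = 81^{2} = 6561$)
$\left(u + \left(-3772 + 6683\right) \left(-11688 + 7801\right)\right) - 16376 = \left(6561 + \left(-3772 + 6683\right) \left(-11688 + 7801\right)\right) - 16376 = \left(6561 + 2911 \left(-3887\right)\right) - 16376 = \left(6561 - 11315057\right) - 16376 = -11308496 - 16376 = -11324872$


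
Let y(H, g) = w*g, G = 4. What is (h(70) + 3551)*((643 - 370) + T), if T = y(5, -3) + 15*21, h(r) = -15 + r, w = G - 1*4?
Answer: 2120328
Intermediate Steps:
w = 0 (w = 4 - 1*4 = 4 - 4 = 0)
y(H, g) = 0 (y(H, g) = 0*g = 0)
T = 315 (T = 0 + 15*21 = 0 + 315 = 315)
(h(70) + 3551)*((643 - 370) + T) = ((-15 + 70) + 3551)*((643 - 370) + 315) = (55 + 3551)*(273 + 315) = 3606*588 = 2120328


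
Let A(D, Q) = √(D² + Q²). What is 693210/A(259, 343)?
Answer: 9903*√3770/377 ≈ 1612.9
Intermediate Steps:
693210/A(259, 343) = 693210/(√(259² + 343²)) = 693210/(√(67081 + 117649)) = 693210/(√184730) = 693210/((7*√3770)) = 693210*(√3770/26390) = 9903*√3770/377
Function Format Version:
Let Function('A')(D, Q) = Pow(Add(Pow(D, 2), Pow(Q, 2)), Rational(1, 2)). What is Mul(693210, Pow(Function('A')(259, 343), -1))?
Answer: Mul(Rational(9903, 377), Pow(3770, Rational(1, 2))) ≈ 1612.9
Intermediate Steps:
Mul(693210, Pow(Function('A')(259, 343), -1)) = Mul(693210, Pow(Pow(Add(Pow(259, 2), Pow(343, 2)), Rational(1, 2)), -1)) = Mul(693210, Pow(Pow(Add(67081, 117649), Rational(1, 2)), -1)) = Mul(693210, Pow(Pow(184730, Rational(1, 2)), -1)) = Mul(693210, Pow(Mul(7, Pow(3770, Rational(1, 2))), -1)) = Mul(693210, Mul(Rational(1, 26390), Pow(3770, Rational(1, 2)))) = Mul(Rational(9903, 377), Pow(3770, Rational(1, 2)))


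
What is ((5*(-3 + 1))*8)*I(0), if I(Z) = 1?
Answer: -80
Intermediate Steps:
((5*(-3 + 1))*8)*I(0) = ((5*(-3 + 1))*8)*1 = ((5*(-2))*8)*1 = -10*8*1 = -80*1 = -80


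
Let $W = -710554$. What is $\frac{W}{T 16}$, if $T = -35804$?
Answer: $\frac{355277}{286432} \approx 1.2404$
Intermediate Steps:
$\frac{W}{T 16} = - \frac{710554}{\left(-35804\right) 16} = - \frac{710554}{-572864} = \left(-710554\right) \left(- \frac{1}{572864}\right) = \frac{355277}{286432}$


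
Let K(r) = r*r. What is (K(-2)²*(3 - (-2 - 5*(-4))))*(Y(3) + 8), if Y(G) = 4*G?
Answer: -4800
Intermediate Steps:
K(r) = r²
(K(-2)²*(3 - (-2 - 5*(-4))))*(Y(3) + 8) = (((-2)²)²*(3 - (-2 - 5*(-4))))*(4*3 + 8) = (4²*(3 - (-2 + 20)))*(12 + 8) = (16*(3 - 1*18))*20 = (16*(3 - 18))*20 = (16*(-15))*20 = -240*20 = -4800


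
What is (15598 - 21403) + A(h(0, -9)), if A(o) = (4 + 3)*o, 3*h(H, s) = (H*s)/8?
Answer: -5805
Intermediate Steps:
h(H, s) = H*s/24 (h(H, s) = ((H*s)/8)/3 = ((H*s)*(⅛))/3 = (H*s/8)/3 = H*s/24)
A(o) = 7*o
(15598 - 21403) + A(h(0, -9)) = (15598 - 21403) + 7*((1/24)*0*(-9)) = -5805 + 7*0 = -5805 + 0 = -5805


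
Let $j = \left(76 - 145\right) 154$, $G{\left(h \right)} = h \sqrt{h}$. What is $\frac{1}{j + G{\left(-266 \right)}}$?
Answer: $\frac{i}{14 \left(- 759 i + 19 \sqrt{266}\right)} \approx -8.0663 \cdot 10^{-5} + 3.2933 \cdot 10^{-5} i$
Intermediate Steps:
$G{\left(h \right)} = h^{\frac{3}{2}}$
$j = -10626$ ($j = \left(-69\right) 154 = -10626$)
$\frac{1}{j + G{\left(-266 \right)}} = \frac{1}{-10626 + \left(-266\right)^{\frac{3}{2}}} = \frac{1}{-10626 - 266 i \sqrt{266}}$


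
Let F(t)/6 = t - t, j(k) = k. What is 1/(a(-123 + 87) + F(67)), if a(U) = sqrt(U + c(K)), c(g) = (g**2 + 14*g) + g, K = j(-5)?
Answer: -I*sqrt(86)/86 ≈ -0.10783*I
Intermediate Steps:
K = -5
c(g) = g**2 + 15*g
F(t) = 0 (F(t) = 6*(t - t) = 6*0 = 0)
a(U) = sqrt(-50 + U) (a(U) = sqrt(U - 5*(15 - 5)) = sqrt(U - 5*10) = sqrt(U - 50) = sqrt(-50 + U))
1/(a(-123 + 87) + F(67)) = 1/(sqrt(-50 + (-123 + 87)) + 0) = 1/(sqrt(-50 - 36) + 0) = 1/(sqrt(-86) + 0) = 1/(I*sqrt(86) + 0) = 1/(I*sqrt(86)) = -I*sqrt(86)/86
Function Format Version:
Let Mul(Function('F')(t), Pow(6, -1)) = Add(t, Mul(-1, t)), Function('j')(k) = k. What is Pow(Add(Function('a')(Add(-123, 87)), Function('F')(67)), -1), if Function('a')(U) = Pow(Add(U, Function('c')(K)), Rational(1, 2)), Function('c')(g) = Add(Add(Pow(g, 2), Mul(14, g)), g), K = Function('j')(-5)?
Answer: Mul(Rational(-1, 86), I, Pow(86, Rational(1, 2))) ≈ Mul(-0.10783, I)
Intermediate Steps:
K = -5
Function('c')(g) = Add(Pow(g, 2), Mul(15, g))
Function('F')(t) = 0 (Function('F')(t) = Mul(6, Add(t, Mul(-1, t))) = Mul(6, 0) = 0)
Function('a')(U) = Pow(Add(-50, U), Rational(1, 2)) (Function('a')(U) = Pow(Add(U, Mul(-5, Add(15, -5))), Rational(1, 2)) = Pow(Add(U, Mul(-5, 10)), Rational(1, 2)) = Pow(Add(U, -50), Rational(1, 2)) = Pow(Add(-50, U), Rational(1, 2)))
Pow(Add(Function('a')(Add(-123, 87)), Function('F')(67)), -1) = Pow(Add(Pow(Add(-50, Add(-123, 87)), Rational(1, 2)), 0), -1) = Pow(Add(Pow(Add(-50, -36), Rational(1, 2)), 0), -1) = Pow(Add(Pow(-86, Rational(1, 2)), 0), -1) = Pow(Add(Mul(I, Pow(86, Rational(1, 2))), 0), -1) = Pow(Mul(I, Pow(86, Rational(1, 2))), -1) = Mul(Rational(-1, 86), I, Pow(86, Rational(1, 2)))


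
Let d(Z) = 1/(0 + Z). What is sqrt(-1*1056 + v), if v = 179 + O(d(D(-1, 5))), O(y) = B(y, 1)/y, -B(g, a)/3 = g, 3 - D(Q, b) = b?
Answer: 4*I*sqrt(55) ≈ 29.665*I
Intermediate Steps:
D(Q, b) = 3 - b
B(g, a) = -3*g
d(Z) = 1/Z
O(y) = -3 (O(y) = (-3*y)/y = -3)
v = 176 (v = 179 - 3 = 176)
sqrt(-1*1056 + v) = sqrt(-1*1056 + 176) = sqrt(-1056 + 176) = sqrt(-880) = 4*I*sqrt(55)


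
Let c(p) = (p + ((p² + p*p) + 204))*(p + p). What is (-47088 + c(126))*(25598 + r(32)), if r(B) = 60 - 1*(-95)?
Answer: 206991694728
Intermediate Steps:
c(p) = 2*p*(204 + p + 2*p²) (c(p) = (p + ((p² + p²) + 204))*(2*p) = (p + (2*p² + 204))*(2*p) = (p + (204 + 2*p²))*(2*p) = (204 + p + 2*p²)*(2*p) = 2*p*(204 + p + 2*p²))
r(B) = 155 (r(B) = 60 + 95 = 155)
(-47088 + c(126))*(25598 + r(32)) = (-47088 + 2*126*(204 + 126 + 2*126²))*(25598 + 155) = (-47088 + 2*126*(204 + 126 + 2*15876))*25753 = (-47088 + 2*126*(204 + 126 + 31752))*25753 = (-47088 + 2*126*32082)*25753 = (-47088 + 8084664)*25753 = 8037576*25753 = 206991694728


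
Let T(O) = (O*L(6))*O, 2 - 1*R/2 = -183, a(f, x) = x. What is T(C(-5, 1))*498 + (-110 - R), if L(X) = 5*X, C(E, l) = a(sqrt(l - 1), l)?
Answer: 14460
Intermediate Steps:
C(E, l) = l
R = 370 (R = 4 - 2*(-183) = 4 + 366 = 370)
T(O) = 30*O**2 (T(O) = (O*(5*6))*O = (O*30)*O = (30*O)*O = 30*O**2)
T(C(-5, 1))*498 + (-110 - R) = (30*1**2)*498 + (-110 - 1*370) = (30*1)*498 + (-110 - 370) = 30*498 - 480 = 14940 - 480 = 14460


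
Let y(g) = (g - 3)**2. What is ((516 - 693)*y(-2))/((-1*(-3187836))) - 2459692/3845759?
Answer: -2619370730029/4086549662508 ≈ -0.64097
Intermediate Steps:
y(g) = (-3 + g)**2
((516 - 693)*y(-2))/((-1*(-3187836))) - 2459692/3845759 = ((516 - 693)*(-3 - 2)**2)/((-1*(-3187836))) - 2459692/3845759 = -177*(-5)**2/3187836 - 2459692*1/3845759 = -177*25*(1/3187836) - 2459692/3845759 = -4425*1/3187836 - 2459692/3845759 = -1475/1062612 - 2459692/3845759 = -2619370730029/4086549662508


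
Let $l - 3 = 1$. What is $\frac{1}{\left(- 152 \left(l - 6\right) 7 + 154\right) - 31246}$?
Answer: $- \frac{1}{28964} \approx -3.4526 \cdot 10^{-5}$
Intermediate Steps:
$l = 4$ ($l = 3 + 1 = 4$)
$\frac{1}{\left(- 152 \left(l - 6\right) 7 + 154\right) - 31246} = \frac{1}{\left(- 152 \left(4 - 6\right) 7 + 154\right) - 31246} = \frac{1}{\left(- 152 \left(\left(-2\right) 7\right) + 154\right) - 31246} = \frac{1}{\left(\left(-152\right) \left(-14\right) + 154\right) - 31246} = \frac{1}{\left(2128 + 154\right) - 31246} = \frac{1}{2282 - 31246} = \frac{1}{-28964} = - \frac{1}{28964}$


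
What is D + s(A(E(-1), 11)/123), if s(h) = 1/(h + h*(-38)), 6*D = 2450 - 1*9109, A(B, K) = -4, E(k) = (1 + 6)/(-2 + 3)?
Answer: -492397/444 ≈ -1109.0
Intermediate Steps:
E(k) = 7 (E(k) = 7/1 = 7*1 = 7)
D = -6659/6 (D = (2450 - 1*9109)/6 = (2450 - 9109)/6 = (⅙)*(-6659) = -6659/6 ≈ -1109.8)
s(h) = -1/(37*h) (s(h) = 1/(h - 38*h) = 1/(-37*h) = -1/(37*h))
D + s(A(E(-1), 11)/123) = -6659/6 - 1/(37*((-4/123))) = -6659/6 - 1/(37*((-4*1/123))) = -6659/6 - 1/(37*(-4/123)) = -6659/6 - 1/37*(-123/4) = -6659/6 + 123/148 = -492397/444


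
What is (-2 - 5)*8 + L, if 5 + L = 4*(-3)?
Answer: -73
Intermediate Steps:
L = -17 (L = -5 + 4*(-3) = -5 - 12 = -17)
(-2 - 5)*8 + L = (-2 - 5)*8 - 17 = -7*8 - 17 = -56 - 17 = -73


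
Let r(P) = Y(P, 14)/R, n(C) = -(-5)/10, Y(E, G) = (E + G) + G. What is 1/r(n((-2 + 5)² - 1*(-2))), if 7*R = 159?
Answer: 106/133 ≈ 0.79699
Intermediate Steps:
Y(E, G) = E + 2*G
R = 159/7 (R = (⅐)*159 = 159/7 ≈ 22.714)
n(C) = ½ (n(C) = -(-5)/10 = -1*(-½) = ½)
r(P) = 196/159 + 7*P/159 (r(P) = (P + 2*14)/(159/7) = (P + 28)*(7/159) = (28 + P)*(7/159) = 196/159 + 7*P/159)
1/r(n((-2 + 5)² - 1*(-2))) = 1/(196/159 + (7/159)*(½)) = 1/(196/159 + 7/318) = 1/(133/106) = 106/133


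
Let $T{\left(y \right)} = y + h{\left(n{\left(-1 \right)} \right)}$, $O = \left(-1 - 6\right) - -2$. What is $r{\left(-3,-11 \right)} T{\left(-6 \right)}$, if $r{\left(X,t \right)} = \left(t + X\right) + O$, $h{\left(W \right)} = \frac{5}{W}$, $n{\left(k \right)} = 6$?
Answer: $\frac{589}{6} \approx 98.167$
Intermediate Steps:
$O = -5$ ($O = \left(-1 - 6\right) + 2 = -7 + 2 = -5$)
$T{\left(y \right)} = \frac{5}{6} + y$ ($T{\left(y \right)} = y + \frac{5}{6} = \frac{5}{6} + y$)
$r{\left(X,t \right)} = -5 + X + t$ ($r{\left(X,t \right)} = \left(t + X\right) - 5 = \left(X + t\right) - 5 = -5 + X + t$)
$r{\left(-3,-11 \right)} T{\left(-6 \right)} = \left(-5 - 3 - 11\right) \left(\frac{5}{6} - 6\right) = \left(-19\right) \left(- \frac{31}{6}\right) = \frac{589}{6}$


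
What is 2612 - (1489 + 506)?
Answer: 617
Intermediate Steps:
2612 - (1489 + 506) = 2612 - 1*1995 = 2612 - 1995 = 617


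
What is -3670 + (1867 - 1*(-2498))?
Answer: 695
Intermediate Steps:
-3670 + (1867 - 1*(-2498)) = -3670 + (1867 + 2498) = -3670 + 4365 = 695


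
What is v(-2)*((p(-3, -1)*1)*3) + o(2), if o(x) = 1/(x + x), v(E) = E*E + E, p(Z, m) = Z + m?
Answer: -95/4 ≈ -23.750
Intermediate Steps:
v(E) = E + E² (v(E) = E² + E = E + E²)
o(x) = 1/(2*x)
v(-2)*((p(-3, -1)*1)*3) + o(2) = (-2*(1 - 2))*(((-3 - 1)*1)*3) + (½)/2 = (-2*(-1))*(-4*1*3) + (½)*(½) = 2*(-4*3) + ¼ = 2*(-12) + ¼ = -24 + ¼ = -95/4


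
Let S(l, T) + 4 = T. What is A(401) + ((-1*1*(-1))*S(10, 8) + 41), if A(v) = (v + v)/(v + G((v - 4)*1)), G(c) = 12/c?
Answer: 7482799/159209 ≈ 47.000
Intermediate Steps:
S(l, T) = -4 + T
A(v) = 2*v/(v + 12/(-4 + v)) (A(v) = (v + v)/(v + 12/(((v - 4)*1))) = (2*v)/(v + 12/(((-4 + v)*1))) = (2*v)/(v + 12/(-4 + v)) = 2*v/(v + 12/(-4 + v)))
A(401) + ((-1*1*(-1))*S(10, 8) + 41) = 2*401*(-4 + 401)/(12 + 401*(-4 + 401)) + ((-1*1*(-1))*(-4 + 8) + 41) = 2*401*397/(12 + 401*397) + (-1*(-1)*4 + 41) = 2*401*397/(12 + 159197) + (1*4 + 41) = 2*401*397/159209 + (4 + 41) = 2*401*(1/159209)*397 + 45 = 318394/159209 + 45 = 7482799/159209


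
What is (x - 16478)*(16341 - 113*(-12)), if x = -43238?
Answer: -1056794052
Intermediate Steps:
(x - 16478)*(16341 - 113*(-12)) = (-43238 - 16478)*(16341 - 113*(-12)) = -59716*(16341 + 1356) = -59716*17697 = -1056794052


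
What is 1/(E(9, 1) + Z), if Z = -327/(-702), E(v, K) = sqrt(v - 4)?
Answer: -25506/261899 + 54756*sqrt(5)/261899 ≈ 0.37011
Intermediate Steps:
E(v, K) = sqrt(-4 + v)
Z = 109/234 (Z = -327*(-1/702) = 109/234 ≈ 0.46581)
1/(E(9, 1) + Z) = 1/(sqrt(-4 + 9) + 109/234) = 1/(sqrt(5) + 109/234) = 1/(109/234 + sqrt(5))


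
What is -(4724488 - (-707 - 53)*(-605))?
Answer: -4264688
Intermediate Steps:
-(4724488 - (-707 - 53)*(-605)) = -(4724488 - (-760)*(-605)) = -(4724488 - 1*459800) = -(4724488 - 459800) = -1*4264688 = -4264688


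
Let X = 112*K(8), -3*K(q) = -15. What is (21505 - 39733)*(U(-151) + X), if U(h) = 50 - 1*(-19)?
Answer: -11465412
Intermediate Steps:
K(q) = 5 (K(q) = -1/3*(-15) = 5)
U(h) = 69 (U(h) = 50 + 19 = 69)
X = 560 (X = 112*5 = 560)
(21505 - 39733)*(U(-151) + X) = (21505 - 39733)*(69 + 560) = -18228*629 = -11465412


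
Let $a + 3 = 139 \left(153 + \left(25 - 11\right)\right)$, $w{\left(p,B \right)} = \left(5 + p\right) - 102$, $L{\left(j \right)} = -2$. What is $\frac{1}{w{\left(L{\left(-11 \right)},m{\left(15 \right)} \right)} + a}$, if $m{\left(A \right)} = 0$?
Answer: $\frac{1}{23111} \approx 4.3269 \cdot 10^{-5}$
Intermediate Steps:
$w{\left(p,B \right)} = -97 + p$
$a = 23210$ ($a = -3 + 139 \left(153 + \left(25 - 11\right)\right) = -3 + 139 \left(153 + 14\right) = -3 + 139 \cdot 167 = -3 + 23213 = 23210$)
$\frac{1}{w{\left(L{\left(-11 \right)},m{\left(15 \right)} \right)} + a} = \frac{1}{\left(-97 - 2\right) + 23210} = \frac{1}{-99 + 23210} = \frac{1}{23111}$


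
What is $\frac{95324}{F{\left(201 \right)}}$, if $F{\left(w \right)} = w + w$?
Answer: $\frac{47662}{201} \approx 237.12$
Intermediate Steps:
$F{\left(w \right)} = 2 w$
$\frac{95324}{F{\left(201 \right)}} = \frac{95324}{2 \cdot 201} = \frac{95324}{402} = 95324 \cdot \frac{1}{402} = \frac{47662}{201}$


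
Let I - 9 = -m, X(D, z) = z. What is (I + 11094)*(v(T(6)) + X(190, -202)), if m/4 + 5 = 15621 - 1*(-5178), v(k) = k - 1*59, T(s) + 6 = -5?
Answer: 19603856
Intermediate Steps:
T(s) = -11 (T(s) = -6 - 5 = -11)
v(k) = -59 + k (v(k) = k - 59 = -59 + k)
m = 83176 (m = -20 + 4*(15621 - 1*(-5178)) = -20 + 4*(15621 + 5178) = -20 + 4*20799 = -20 + 83196 = 83176)
I = -83167 (I = 9 - 1*83176 = 9 - 83176 = -83167)
(I + 11094)*(v(T(6)) + X(190, -202)) = (-83167 + 11094)*((-59 - 11) - 202) = -72073*(-70 - 202) = -72073*(-272) = 19603856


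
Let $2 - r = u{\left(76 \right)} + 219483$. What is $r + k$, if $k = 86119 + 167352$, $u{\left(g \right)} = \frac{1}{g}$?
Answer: $\frac{2583239}{76} \approx 33990.0$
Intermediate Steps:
$k = 253471$
$r = - \frac{16680557}{76}$ ($r = 2 - \left(\frac{1}{76} + 219483\right) = 2 - \frac{16680709}{76} = - \frac{16680557}{76} \approx -2.1948 \cdot 10^{5}$)
$r + k = - \frac{16680557}{76} + 253471 = \frac{2583239}{76}$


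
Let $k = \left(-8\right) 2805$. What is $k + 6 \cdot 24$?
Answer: $-22296$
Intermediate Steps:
$k = -22440$
$k + 6 \cdot 24 = -22440 + 6 \cdot 24 = -22440 + 144 = -22296$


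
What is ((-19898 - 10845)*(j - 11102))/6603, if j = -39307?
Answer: 7275699/31 ≈ 2.3470e+5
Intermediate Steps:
((-19898 - 10845)*(j - 11102))/6603 = ((-19898 - 10845)*(-39307 - 11102))/6603 = -30743*(-50409)*(1/6603) = 1549723887*(1/6603) = 7275699/31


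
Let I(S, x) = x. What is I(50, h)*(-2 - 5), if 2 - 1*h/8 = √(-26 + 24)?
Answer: -112 + 56*I*√2 ≈ -112.0 + 79.196*I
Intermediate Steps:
h = 16 - 8*I*√2 (h = 16 - 8*√(-26 + 24) = 16 - 8*I*√2 ≈ 16.0 - 11.314*I)
I(50, h)*(-2 - 5) = (16 - 8*I*√2)*(-2 - 5) = (16 - 8*I*√2)*(-7) = -112 + 56*I*√2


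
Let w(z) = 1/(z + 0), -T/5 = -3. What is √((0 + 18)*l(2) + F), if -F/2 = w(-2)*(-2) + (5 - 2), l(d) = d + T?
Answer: √298 ≈ 17.263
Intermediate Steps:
T = 15 (T = -5*(-3) = 15)
l(d) = 15 + d (l(d) = d + 15 = 15 + d)
w(z) = 1/z
F = -8 (F = -2*(-2/(-2) + (5 - 2)) = -2*(-½*(-2) + 3) = -2*(1 + 3) = -2*4 = -8)
√((0 + 18)*l(2) + F) = √((0 + 18)*(15 + 2) - 8) = √(18*17 - 8) = √(306 - 8) = √298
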